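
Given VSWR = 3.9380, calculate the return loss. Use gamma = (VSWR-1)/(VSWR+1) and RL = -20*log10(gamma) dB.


gamma = (3.9380 - 1) / (3.9380 + 1) = 0.5949777
RL = -20 * log10(0.5949777) = 4.510 dB

4.510 dB


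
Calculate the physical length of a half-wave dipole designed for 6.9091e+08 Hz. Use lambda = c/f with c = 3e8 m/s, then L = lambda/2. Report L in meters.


lambda = c / f = 3.0000e+08 / 6.9091e+08 = 0.4342100 m
L = lambda / 2 = 0.4342100 / 2 = 0.2171 m

0.2171 m


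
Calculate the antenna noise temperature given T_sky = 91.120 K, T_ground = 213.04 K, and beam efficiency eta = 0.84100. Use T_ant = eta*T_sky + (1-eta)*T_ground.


T_ant = 0.84100 * 91.120 + (1 - 0.84100) * 213.04 = 110.5 K

110.5 K


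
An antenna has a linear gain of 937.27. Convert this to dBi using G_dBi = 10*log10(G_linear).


G_dBi = 10 * log10(937.27) = 29.72 dBi

29.72 dBi


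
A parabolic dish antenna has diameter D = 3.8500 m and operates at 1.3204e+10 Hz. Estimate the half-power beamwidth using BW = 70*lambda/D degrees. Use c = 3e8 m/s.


lambda = c / f = 3.0000e+08 / 1.3204e+10 = 0.02272039 m
BW = 70 * 0.02272039 / 3.8500 = 0.4131 deg

0.4131 deg


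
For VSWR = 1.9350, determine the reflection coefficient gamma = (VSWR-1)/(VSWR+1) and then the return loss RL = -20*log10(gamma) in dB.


gamma = (1.9350 - 1) / (1.9350 + 1) = 0.3185690
RL = -20 * log10(0.3185690) = 9.936 dB

9.936 dB


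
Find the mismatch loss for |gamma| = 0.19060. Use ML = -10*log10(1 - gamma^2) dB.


ML = -10 * log10(1 - 0.19060^2) = -10 * log10(0.96367164) = 0.1607 dB

0.1607 dB


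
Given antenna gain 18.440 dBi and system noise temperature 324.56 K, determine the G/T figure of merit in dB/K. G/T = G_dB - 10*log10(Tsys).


G/T = 18.440 - 10*log10(324.56) = 18.440 - 25.11295 = -6.673 dB/K

-6.673 dB/K


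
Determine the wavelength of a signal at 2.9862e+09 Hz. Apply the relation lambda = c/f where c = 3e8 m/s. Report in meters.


lambda = c / f = 3.0000e+08 / 2.9862e+09 = 0.1005 m

0.1005 m


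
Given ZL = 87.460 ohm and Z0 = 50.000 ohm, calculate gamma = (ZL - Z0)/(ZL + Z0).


gamma = (87.460 - 50.000) / (87.460 + 50.000) = 0.2725

0.2725


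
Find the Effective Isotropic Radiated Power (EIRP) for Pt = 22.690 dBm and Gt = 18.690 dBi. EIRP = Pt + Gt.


EIRP = Pt + Gt = 22.690 + 18.690 = 41.38 dBm

41.38 dBm


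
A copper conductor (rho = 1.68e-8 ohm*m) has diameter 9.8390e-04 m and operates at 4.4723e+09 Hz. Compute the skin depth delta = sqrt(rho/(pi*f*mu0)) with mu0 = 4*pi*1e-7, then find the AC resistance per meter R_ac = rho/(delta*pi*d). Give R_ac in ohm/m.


delta = sqrt(1.68e-8 / (pi * 4.4723e+09 * 4*pi*1e-7)) = 9.754596e-07 m
R_ac = 1.68e-8 / (9.754596e-07 * pi * 9.8390e-04) = 5.572 ohm/m

5.572 ohm/m


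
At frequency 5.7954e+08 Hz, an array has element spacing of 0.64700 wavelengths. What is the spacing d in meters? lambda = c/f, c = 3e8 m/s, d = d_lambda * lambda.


lambda = c / f = 3.0000e+08 / 5.7954e+08 = 0.5176519 m
d = 0.64700 * 0.5176519 = 0.3349 m

0.3349 m


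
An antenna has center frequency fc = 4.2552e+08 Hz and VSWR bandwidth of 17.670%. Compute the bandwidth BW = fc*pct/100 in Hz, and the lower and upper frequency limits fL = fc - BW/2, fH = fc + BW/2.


BW = 4.2552e+08 * 17.670/100 = 7.518938e+07 Hz
fL = 4.2552e+08 - 7.518938e+07/2 = 3.879e+08 Hz
fH = 4.2552e+08 + 7.518938e+07/2 = 4.631e+08 Hz

BW=7.519e+07 Hz, fL=3.879e+08 Hz, fH=4.631e+08 Hz


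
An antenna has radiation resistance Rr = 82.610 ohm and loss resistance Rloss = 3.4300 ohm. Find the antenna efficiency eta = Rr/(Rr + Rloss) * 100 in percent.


eta = 82.610 / (82.610 + 3.4300) * 100 = 96.01%

96.01%


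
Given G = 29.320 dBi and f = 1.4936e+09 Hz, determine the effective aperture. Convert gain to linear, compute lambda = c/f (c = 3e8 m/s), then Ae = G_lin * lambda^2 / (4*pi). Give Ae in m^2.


lambda = c / f = 3.0000e+08 / 1.4936e+09 = 0.2008570 m
G_linear = 10^(29.320/10) = 855.0667
Ae = G_linear * lambda^2 / (4*pi) = 855.0667 * 0.2008570^2 / (4*pi) = 2.745 m^2

2.745 m^2


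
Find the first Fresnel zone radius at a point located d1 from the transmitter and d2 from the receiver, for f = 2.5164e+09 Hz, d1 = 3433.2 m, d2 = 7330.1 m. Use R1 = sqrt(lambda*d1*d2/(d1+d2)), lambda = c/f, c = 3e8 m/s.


lambda = c / f = 3.0000e+08 / 2.5164e+09 = 0.1192179 m
R1 = sqrt(0.1192179 * 3433.2 * 7330.1 / (3433.2 + 7330.1)) = 16.70 m

16.70 m


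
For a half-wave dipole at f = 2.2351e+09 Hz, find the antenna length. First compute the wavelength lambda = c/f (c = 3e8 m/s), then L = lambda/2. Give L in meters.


lambda = c / f = 3.0000e+08 / 2.2351e+09 = 0.1342222 m
L = lambda / 2 = 0.1342222 / 2 = 0.06711 m

0.06711 m


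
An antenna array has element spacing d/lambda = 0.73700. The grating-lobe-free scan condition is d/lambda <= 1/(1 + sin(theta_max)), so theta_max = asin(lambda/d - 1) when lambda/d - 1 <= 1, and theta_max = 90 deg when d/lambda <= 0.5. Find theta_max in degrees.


lambda/d - 1 = 1/0.73700 - 1 = 0.3568521
theta_max = asin(0.3568521) = 20.91 deg

20.91 deg


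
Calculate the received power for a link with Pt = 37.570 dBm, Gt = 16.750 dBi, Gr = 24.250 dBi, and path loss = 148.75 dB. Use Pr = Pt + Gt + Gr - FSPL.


Pr = 37.570 + 16.750 + 24.250 - 148.75 = -70.18 dBm

-70.18 dBm


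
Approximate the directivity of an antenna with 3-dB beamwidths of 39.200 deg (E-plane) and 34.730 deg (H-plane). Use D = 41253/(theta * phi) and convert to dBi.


D_linear = 41253 / (39.200 * 34.730) = 30.30154
D_dBi = 10 * log10(30.30154) = 14.81 dBi

14.81 dBi


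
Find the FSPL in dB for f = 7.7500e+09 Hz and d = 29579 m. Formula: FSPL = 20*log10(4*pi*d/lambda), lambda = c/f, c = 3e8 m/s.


lambda = c / f = 3.0000e+08 / 7.7500e+09 = 0.03870968 m
FSPL = 20 * log10(4*pi*29579/0.03870968) = 139.6 dB

139.6 dB


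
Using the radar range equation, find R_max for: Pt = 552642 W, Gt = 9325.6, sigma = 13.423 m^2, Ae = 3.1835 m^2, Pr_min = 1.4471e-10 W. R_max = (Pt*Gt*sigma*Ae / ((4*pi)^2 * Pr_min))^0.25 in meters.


R^4 = 552642*9325.6*13.423*3.1835 / ((4*pi)^2 * 1.4471e-10) = 9.637333e+18
R_max = 9.637333e+18^0.25 = 55717 m

55717 m


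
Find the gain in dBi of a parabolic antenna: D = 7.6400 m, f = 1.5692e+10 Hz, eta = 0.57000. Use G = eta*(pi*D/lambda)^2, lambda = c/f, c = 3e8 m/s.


lambda = c / f = 3.0000e+08 / 1.5692e+10 = 0.01911802 m
G_linear = 0.57000 * (pi * 7.6400 / 0.01911802)^2 = 898411.9
G_dBi = 10 * log10(898411.9) = 59.53 dBi

59.53 dBi


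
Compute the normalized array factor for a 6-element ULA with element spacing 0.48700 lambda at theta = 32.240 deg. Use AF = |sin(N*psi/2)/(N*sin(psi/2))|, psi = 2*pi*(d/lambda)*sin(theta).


psi = 2*pi*0.48700*sin(32.240 deg) = 1.632361 rad
AF = |sin(6*1.632361/2) / (6*sin(1.632361/2))| = 0.2249

0.2249


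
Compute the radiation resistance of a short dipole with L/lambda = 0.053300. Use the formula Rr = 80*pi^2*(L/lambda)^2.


Rr = 80 * pi^2 * (0.053300)^2 = 80 * 9.869604 * 2.840890e-03 = 2.243 ohm

2.243 ohm


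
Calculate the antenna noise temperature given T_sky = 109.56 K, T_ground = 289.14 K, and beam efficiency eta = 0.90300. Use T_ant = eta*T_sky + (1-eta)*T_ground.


T_ant = 0.90300 * 109.56 + (1 - 0.90300) * 289.14 = 127.0 K

127.0 K


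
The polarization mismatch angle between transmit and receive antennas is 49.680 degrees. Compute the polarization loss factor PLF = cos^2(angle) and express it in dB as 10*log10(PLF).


PLF_linear = cos^2(49.680 deg) = 0.4186814
PLF_dB = 10 * log10(0.4186814) = -3.781 dB

-3.781 dB


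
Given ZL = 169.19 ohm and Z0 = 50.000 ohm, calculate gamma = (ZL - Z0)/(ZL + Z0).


gamma = (169.19 - 50.000) / (169.19 + 50.000) = 0.5438

0.5438


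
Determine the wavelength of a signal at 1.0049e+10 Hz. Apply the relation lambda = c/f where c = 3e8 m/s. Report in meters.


lambda = c / f = 3.0000e+08 / 1.0049e+10 = 0.02985 m

0.02985 m


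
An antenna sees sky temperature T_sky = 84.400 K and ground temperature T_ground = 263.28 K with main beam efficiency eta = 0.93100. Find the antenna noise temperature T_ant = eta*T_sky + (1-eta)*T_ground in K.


T_ant = 0.93100 * 84.400 + (1 - 0.93100) * 263.28 = 96.74 K

96.74 K


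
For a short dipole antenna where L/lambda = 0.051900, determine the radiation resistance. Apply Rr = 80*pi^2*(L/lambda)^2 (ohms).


Rr = 80 * pi^2 * (0.051900)^2 = 80 * 9.869604 * 2.693610e-03 = 2.127 ohm

2.127 ohm


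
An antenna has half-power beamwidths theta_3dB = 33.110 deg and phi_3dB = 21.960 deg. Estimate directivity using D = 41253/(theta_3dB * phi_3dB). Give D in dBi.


D_linear = 41253 / (33.110 * 21.960) = 56.73669
D_dBi = 10 * log10(56.73669) = 17.54 dBi

17.54 dBi


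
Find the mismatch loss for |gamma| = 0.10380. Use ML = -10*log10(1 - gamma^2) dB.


ML = -10 * log10(1 - 0.10380^2) = -10 * log10(0.98922556) = 0.04705 dB

0.04705 dB


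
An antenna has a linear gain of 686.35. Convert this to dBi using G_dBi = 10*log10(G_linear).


G_dBi = 10 * log10(686.35) = 28.37 dBi

28.37 dBi


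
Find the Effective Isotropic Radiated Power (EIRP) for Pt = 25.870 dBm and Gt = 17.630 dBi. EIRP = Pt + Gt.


EIRP = Pt + Gt = 25.870 + 17.630 = 43.50 dBm

43.50 dBm


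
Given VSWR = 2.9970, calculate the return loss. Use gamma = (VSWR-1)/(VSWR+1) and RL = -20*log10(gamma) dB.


gamma = (2.9970 - 1) / (2.9970 + 1) = 0.4996247
RL = -20 * log10(0.4996247) = 6.027 dB

6.027 dB


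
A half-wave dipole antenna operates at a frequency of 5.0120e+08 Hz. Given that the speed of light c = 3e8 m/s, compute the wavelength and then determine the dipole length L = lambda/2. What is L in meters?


lambda = c / f = 3.0000e+08 / 5.0120e+08 = 0.5985634 m
L = lambda / 2 = 0.5985634 / 2 = 0.2993 m

0.2993 m


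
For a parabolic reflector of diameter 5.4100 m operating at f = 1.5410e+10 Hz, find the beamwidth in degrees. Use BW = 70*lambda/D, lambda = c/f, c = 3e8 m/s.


lambda = c / f = 3.0000e+08 / 1.5410e+10 = 0.01946788 m
BW = 70 * 0.01946788 / 5.4100 = 0.2519 deg

0.2519 deg


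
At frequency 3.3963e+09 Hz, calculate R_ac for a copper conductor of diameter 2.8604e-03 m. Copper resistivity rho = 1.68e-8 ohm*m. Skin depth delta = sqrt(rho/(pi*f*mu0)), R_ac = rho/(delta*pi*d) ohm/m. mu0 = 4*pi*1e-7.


delta = sqrt(1.68e-8 / (pi * 3.3963e+09 * 4*pi*1e-7)) = 1.119365e-06 m
R_ac = 1.68e-8 / (1.119365e-06 * pi * 2.8604e-03) = 1.670 ohm/m

1.670 ohm/m


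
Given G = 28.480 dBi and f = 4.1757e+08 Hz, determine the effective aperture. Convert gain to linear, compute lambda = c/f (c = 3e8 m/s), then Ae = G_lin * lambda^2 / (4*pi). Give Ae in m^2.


lambda = c / f = 3.0000e+08 / 4.1757e+08 = 0.7184424 m
G_linear = 10^(28.480/10) = 704.6931
Ae = G_linear * lambda^2 / (4*pi) = 704.6931 * 0.7184424^2 / (4*pi) = 28.95 m^2

28.95 m^2


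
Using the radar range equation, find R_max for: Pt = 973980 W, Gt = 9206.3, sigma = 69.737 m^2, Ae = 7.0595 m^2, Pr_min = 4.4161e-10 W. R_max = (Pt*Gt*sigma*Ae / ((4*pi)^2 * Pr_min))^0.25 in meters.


R^4 = 973980*9206.3*69.737*7.0595 / ((4*pi)^2 * 4.4161e-10) = 6.330146e+19
R_max = 6.330146e+19^0.25 = 89198 m

89198 m


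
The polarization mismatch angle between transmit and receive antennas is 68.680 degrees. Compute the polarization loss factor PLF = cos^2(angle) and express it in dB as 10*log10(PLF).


PLF_linear = cos^2(68.680 deg) = 0.1321878
PLF_dB = 10 * log10(0.1321878) = -8.788 dB

-8.788 dB


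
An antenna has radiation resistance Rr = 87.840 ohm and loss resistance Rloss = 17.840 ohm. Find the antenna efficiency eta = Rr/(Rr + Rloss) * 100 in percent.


eta = 87.840 / (87.840 + 17.840) * 100 = 83.12%

83.12%


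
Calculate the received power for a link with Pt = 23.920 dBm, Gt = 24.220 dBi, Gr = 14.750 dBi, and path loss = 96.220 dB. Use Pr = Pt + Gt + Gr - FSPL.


Pr = 23.920 + 24.220 + 14.750 - 96.220 = -33.33 dBm

-33.33 dBm


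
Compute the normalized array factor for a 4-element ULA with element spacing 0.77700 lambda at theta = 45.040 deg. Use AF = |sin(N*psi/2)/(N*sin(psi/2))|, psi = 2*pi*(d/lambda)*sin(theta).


psi = 2*pi*0.77700*sin(45.040 deg) = 3.454529 rad
AF = |sin(4*3.454529/2) / (4*sin(3.454529/2))| = 0.1483

0.1483


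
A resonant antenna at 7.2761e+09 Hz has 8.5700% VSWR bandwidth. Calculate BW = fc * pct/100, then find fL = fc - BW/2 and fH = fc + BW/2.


BW = 7.2761e+09 * 8.5700/100 = 6.235618e+08 Hz
fL = 7.2761e+09 - 6.235618e+08/2 = 6.964e+09 Hz
fH = 7.2761e+09 + 6.235618e+08/2 = 7.588e+09 Hz

BW=6.236e+08 Hz, fL=6.964e+09 Hz, fH=7.588e+09 Hz


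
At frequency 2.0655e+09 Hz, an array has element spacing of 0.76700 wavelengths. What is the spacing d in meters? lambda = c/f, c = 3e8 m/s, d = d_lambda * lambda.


lambda = c / f = 3.0000e+08 / 2.0655e+09 = 0.1452433 m
d = 0.76700 * 0.1452433 = 0.1114 m

0.1114 m


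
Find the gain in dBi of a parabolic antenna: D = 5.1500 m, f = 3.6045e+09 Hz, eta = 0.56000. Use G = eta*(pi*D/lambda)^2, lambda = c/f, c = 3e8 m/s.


lambda = c / f = 3.0000e+08 / 3.6045e+09 = 0.08322930 m
G_linear = 0.56000 * (pi * 5.1500 / 0.08322930)^2 = 21161.66
G_dBi = 10 * log10(21161.66) = 43.26 dBi

43.26 dBi


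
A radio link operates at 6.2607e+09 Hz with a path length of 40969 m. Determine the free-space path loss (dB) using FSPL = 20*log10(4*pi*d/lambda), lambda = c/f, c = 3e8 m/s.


lambda = c / f = 3.0000e+08 / 6.2607e+09 = 0.04791796 m
FSPL = 20 * log10(4*pi*40969/0.04791796) = 140.6 dB

140.6 dB


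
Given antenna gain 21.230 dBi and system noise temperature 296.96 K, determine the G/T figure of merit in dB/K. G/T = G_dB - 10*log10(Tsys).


G/T = 21.230 - 10*log10(296.96) = 21.230 - 24.72698 = -3.497 dB/K

-3.497 dB/K


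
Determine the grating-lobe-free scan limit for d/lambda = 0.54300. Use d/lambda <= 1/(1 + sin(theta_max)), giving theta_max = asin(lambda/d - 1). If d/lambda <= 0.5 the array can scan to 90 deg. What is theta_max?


lambda/d - 1 = 1/0.54300 - 1 = 0.8416206
theta_max = asin(0.8416206) = 57.31 deg

57.31 deg


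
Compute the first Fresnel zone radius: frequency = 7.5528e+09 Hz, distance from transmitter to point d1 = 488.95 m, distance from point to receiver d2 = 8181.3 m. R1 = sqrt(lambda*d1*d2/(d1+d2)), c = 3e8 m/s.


lambda = c / f = 3.0000e+08 / 7.5528e+09 = 0.03972037 m
R1 = sqrt(0.03972037 * 488.95 * 8181.3 / (488.95 + 8181.3)) = 4.281 m

4.281 m


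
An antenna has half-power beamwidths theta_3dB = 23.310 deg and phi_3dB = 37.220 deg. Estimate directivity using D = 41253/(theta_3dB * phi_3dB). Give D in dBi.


D_linear = 41253 / (23.310 * 37.220) = 47.54851
D_dBi = 10 * log10(47.54851) = 16.77 dBi

16.77 dBi


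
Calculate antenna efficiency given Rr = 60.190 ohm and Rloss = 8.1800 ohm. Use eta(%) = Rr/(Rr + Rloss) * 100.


eta = 60.190 / (60.190 + 8.1800) * 100 = 88.04%

88.04%


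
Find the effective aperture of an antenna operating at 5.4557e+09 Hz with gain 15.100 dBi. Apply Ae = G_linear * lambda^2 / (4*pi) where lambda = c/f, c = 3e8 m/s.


lambda = c / f = 3.0000e+08 / 5.4557e+09 = 0.05498836 m
G_linear = 10^(15.100/10) = 32.35937
Ae = G_linear * lambda^2 / (4*pi) = 32.35937 * 0.05498836^2 / (4*pi) = 7.786e-03 m^2

7.786e-03 m^2


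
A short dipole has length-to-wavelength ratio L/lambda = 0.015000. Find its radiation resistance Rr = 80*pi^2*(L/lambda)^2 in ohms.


Rr = 80 * pi^2 * (0.015000)^2 = 80 * 9.869604 * 2.250000e-04 = 0.1777 ohm

0.1777 ohm


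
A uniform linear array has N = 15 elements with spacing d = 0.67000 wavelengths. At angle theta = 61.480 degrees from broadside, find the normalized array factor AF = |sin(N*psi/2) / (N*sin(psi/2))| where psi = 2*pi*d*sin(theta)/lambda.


psi = 2*pi*0.67000*sin(61.480 deg) = 3.698885 rad
AF = |sin(15*3.698885/2) / (15*sin(3.698885/2))| = 0.03522

0.03522


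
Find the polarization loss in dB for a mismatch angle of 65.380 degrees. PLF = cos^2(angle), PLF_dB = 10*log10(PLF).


PLF_linear = cos^2(65.380 deg) = 0.1735540
PLF_dB = 10 * log10(0.1735540) = -7.606 dB

-7.606 dB


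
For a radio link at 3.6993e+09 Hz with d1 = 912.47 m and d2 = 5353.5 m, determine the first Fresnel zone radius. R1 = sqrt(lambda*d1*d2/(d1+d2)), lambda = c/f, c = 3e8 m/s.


lambda = c / f = 3.0000e+08 / 3.6993e+09 = 0.08109642 m
R1 = sqrt(0.08109642 * 912.47 * 5353.5 / (912.47 + 5353.5)) = 7.951 m

7.951 m


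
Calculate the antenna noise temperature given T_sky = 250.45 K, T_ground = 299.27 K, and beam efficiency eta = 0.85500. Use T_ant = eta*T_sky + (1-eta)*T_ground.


T_ant = 0.85500 * 250.45 + (1 - 0.85500) * 299.27 = 257.5 K

257.5 K


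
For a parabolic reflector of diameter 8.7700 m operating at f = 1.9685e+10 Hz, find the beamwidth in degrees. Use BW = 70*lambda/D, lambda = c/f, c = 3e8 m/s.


lambda = c / f = 3.0000e+08 / 1.9685e+10 = 0.01524003 m
BW = 70 * 0.01524003 / 8.7700 = 0.1216 deg

0.1216 deg


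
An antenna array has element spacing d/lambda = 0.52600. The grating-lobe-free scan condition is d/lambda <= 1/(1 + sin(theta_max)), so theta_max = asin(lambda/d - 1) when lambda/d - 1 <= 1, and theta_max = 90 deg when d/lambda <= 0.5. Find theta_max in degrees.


lambda/d - 1 = 1/0.52600 - 1 = 0.9011407
theta_max = asin(0.9011407) = 64.31 deg

64.31 deg


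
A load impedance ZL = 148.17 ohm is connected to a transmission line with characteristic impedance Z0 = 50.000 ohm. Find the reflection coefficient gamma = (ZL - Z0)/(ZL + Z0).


gamma = (148.17 - 50.000) / (148.17 + 50.000) = 0.4954

0.4954


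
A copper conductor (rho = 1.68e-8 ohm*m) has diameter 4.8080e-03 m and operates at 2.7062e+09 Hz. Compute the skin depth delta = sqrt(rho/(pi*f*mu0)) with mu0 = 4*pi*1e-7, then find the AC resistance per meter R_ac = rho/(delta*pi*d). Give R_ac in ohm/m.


delta = sqrt(1.68e-8 / (pi * 2.7062e+09 * 4*pi*1e-7)) = 1.253992e-06 m
R_ac = 1.68e-8 / (1.253992e-06 * pi * 4.8080e-03) = 0.8870 ohm/m

0.8870 ohm/m


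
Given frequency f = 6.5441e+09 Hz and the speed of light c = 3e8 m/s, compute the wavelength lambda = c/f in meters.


lambda = c / f = 3.0000e+08 / 6.5441e+09 = 0.04584 m

0.04584 m


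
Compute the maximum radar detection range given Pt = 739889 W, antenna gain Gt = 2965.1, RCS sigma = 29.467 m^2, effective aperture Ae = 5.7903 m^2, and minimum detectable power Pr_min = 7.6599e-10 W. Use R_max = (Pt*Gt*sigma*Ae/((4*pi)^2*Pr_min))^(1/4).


R^4 = 739889*2965.1*29.467*5.7903 / ((4*pi)^2 * 7.6599e-10) = 3.094568e+18
R_max = 3.094568e+18^0.25 = 41942 m

41942 m


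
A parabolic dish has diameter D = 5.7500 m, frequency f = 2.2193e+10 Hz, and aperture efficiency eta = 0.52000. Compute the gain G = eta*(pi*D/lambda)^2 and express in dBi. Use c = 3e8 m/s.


lambda = c / f = 3.0000e+08 / 2.2193e+10 = 0.01351778 m
G_linear = 0.52000 * (pi * 5.7500 / 0.01351778)^2 = 928598.6
G_dBi = 10 * log10(928598.6) = 59.68 dBi

59.68 dBi


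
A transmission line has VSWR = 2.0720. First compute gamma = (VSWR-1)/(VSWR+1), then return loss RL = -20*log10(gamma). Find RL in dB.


gamma = (2.0720 - 1) / (2.0720 + 1) = 0.3489583
RL = -20 * log10(0.3489583) = 9.145 dB

9.145 dB


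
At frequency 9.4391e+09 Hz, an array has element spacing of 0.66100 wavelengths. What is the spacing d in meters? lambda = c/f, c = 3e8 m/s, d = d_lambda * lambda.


lambda = c / f = 3.0000e+08 / 9.4391e+09 = 0.03178269 m
d = 0.66100 * 0.03178269 = 0.02101 m

0.02101 m


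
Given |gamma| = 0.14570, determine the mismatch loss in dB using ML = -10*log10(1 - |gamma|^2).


ML = -10 * log10(1 - 0.14570^2) = -10 * log10(0.97877151) = 0.09319 dB

0.09319 dB


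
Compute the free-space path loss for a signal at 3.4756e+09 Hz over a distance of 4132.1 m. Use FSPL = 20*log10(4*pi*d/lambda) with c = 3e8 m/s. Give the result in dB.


lambda = c / f = 3.0000e+08 / 3.4756e+09 = 0.08631603 m
FSPL = 20 * log10(4*pi*4132.1/0.08631603) = 115.6 dB

115.6 dB


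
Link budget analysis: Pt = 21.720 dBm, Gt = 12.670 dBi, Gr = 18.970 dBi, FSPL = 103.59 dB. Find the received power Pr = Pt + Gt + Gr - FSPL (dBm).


Pr = 21.720 + 12.670 + 18.970 - 103.59 = -50.23 dBm

-50.23 dBm


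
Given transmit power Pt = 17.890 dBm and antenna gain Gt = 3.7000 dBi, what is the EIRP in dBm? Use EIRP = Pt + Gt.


EIRP = Pt + Gt = 17.890 + 3.7000 = 21.59 dBm

21.59 dBm


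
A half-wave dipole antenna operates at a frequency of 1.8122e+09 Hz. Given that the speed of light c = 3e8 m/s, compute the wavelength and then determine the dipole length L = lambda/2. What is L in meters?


lambda = c / f = 3.0000e+08 / 1.8122e+09 = 0.1655446 m
L = lambda / 2 = 0.1655446 / 2 = 0.08277 m

0.08277 m


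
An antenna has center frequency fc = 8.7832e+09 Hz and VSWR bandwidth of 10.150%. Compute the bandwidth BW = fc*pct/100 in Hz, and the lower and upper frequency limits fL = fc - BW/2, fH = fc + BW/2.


BW = 8.7832e+09 * 10.150/100 = 8.914948e+08 Hz
fL = 8.7832e+09 - 8.914948e+08/2 = 8.337e+09 Hz
fH = 8.7832e+09 + 8.914948e+08/2 = 9.229e+09 Hz

BW=8.915e+08 Hz, fL=8.337e+09 Hz, fH=9.229e+09 Hz


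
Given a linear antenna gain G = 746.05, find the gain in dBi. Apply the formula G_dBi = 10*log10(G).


G_dBi = 10 * log10(746.05) = 28.73 dBi

28.73 dBi


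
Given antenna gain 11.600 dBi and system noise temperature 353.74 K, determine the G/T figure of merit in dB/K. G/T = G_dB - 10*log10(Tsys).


G/T = 11.600 - 10*log10(353.74) = 11.600 - 25.48684 = -13.89 dB/K

-13.89 dB/K


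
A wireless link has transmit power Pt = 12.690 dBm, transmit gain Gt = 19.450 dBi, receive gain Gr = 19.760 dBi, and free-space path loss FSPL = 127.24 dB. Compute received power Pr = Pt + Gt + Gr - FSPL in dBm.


Pr = 12.690 + 19.450 + 19.760 - 127.24 = -75.34 dBm

-75.34 dBm


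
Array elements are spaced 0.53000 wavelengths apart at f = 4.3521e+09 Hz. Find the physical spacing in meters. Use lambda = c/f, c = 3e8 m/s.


lambda = c / f = 3.0000e+08 / 4.3521e+09 = 0.06893224 m
d = 0.53000 * 0.06893224 = 0.03653 m

0.03653 m


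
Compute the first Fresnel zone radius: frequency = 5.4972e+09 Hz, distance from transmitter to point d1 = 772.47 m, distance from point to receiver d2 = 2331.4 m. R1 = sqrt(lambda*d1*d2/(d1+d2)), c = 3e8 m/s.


lambda = c / f = 3.0000e+08 / 5.4972e+09 = 0.05457324 m
R1 = sqrt(0.05457324 * 772.47 * 2331.4 / (772.47 + 2331.4)) = 5.627 m

5.627 m


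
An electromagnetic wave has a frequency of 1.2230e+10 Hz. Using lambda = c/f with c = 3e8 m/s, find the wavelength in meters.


lambda = c / f = 3.0000e+08 / 1.2230e+10 = 0.02453 m

0.02453 m


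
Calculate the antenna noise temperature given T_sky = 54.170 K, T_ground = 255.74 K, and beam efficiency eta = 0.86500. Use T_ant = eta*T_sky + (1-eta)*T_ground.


T_ant = 0.86500 * 54.170 + (1 - 0.86500) * 255.74 = 81.38 K

81.38 K


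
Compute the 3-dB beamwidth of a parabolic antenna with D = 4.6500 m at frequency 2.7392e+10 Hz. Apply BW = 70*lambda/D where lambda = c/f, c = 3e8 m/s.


lambda = c / f = 3.0000e+08 / 2.7392e+10 = 0.01095210 m
BW = 70 * 0.01095210 / 4.6500 = 0.1649 deg

0.1649 deg


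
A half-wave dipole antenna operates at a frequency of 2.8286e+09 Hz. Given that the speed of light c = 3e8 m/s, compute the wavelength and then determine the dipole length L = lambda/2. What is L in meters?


lambda = c / f = 3.0000e+08 / 2.8286e+09 = 0.1060595 m
L = lambda / 2 = 0.1060595 / 2 = 0.05303 m

0.05303 m


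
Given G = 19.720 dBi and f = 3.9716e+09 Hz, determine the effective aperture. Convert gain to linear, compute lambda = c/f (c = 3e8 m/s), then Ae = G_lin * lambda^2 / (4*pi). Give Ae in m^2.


lambda = c / f = 3.0000e+08 / 3.9716e+09 = 0.07553631 m
G_linear = 10^(19.720/10) = 93.75620
Ae = G_linear * lambda^2 / (4*pi) = 93.75620 * 0.07553631^2 / (4*pi) = 0.04257 m^2

0.04257 m^2


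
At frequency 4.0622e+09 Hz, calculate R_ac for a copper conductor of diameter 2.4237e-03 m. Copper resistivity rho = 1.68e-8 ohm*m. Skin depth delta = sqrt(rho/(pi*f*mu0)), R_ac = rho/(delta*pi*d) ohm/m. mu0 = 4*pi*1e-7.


delta = sqrt(1.68e-8 / (pi * 4.0622e+09 * 4*pi*1e-7)) = 1.023515e-06 m
R_ac = 1.68e-8 / (1.023515e-06 * pi * 2.4237e-03) = 2.156 ohm/m

2.156 ohm/m


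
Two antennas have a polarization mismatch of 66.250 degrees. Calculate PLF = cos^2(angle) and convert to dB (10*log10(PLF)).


PLF_linear = cos^2(66.250 deg) = 0.1622049
PLF_dB = 10 * log10(0.1622049) = -7.899 dB

-7.899 dB


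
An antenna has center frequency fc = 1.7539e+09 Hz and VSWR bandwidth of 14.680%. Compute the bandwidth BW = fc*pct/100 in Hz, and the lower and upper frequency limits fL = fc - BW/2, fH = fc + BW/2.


BW = 1.7539e+09 * 14.680/100 = 2.574725e+08 Hz
fL = 1.7539e+09 - 2.574725e+08/2 = 1.625e+09 Hz
fH = 1.7539e+09 + 2.574725e+08/2 = 1.883e+09 Hz

BW=2.575e+08 Hz, fL=1.625e+09 Hz, fH=1.883e+09 Hz


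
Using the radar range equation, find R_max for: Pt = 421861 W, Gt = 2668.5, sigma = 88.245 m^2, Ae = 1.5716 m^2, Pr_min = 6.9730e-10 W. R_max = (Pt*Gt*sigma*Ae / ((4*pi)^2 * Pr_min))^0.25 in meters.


R^4 = 421861*2668.5*88.245*1.5716 / ((4*pi)^2 * 6.9730e-10) = 1.417847e+18
R_max = 1.417847e+18^0.25 = 34507 m

34507 m


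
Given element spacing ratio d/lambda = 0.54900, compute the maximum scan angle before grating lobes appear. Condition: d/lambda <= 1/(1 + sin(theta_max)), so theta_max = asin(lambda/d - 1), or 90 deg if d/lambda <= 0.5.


lambda/d - 1 = 1/0.54900 - 1 = 0.8214936
theta_max = asin(0.8214936) = 55.23 deg

55.23 deg


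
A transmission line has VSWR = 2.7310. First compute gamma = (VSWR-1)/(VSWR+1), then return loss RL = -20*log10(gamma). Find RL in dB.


gamma = (2.7310 - 1) / (2.7310 + 1) = 0.4639507
RL = -20 * log10(0.4639507) = 6.671 dB

6.671 dB


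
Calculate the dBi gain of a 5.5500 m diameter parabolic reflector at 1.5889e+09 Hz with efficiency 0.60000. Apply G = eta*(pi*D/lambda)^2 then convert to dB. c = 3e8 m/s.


lambda = c / f = 3.0000e+08 / 1.5889e+09 = 0.1888099 m
G_linear = 0.60000 * (pi * 5.5500 / 0.1888099)^2 = 5116.670
G_dBi = 10 * log10(5116.670) = 37.09 dBi

37.09 dBi


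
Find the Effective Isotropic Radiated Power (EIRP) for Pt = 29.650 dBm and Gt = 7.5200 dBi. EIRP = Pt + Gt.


EIRP = Pt + Gt = 29.650 + 7.5200 = 37.17 dBm

37.17 dBm


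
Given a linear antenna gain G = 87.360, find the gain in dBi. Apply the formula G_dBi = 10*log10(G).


G_dBi = 10 * log10(87.360) = 19.41 dBi

19.41 dBi


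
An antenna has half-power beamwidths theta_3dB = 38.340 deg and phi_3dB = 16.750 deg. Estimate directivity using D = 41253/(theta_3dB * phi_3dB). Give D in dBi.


D_linear = 41253 / (38.340 * 16.750) = 64.23750
D_dBi = 10 * log10(64.23750) = 18.08 dBi

18.08 dBi


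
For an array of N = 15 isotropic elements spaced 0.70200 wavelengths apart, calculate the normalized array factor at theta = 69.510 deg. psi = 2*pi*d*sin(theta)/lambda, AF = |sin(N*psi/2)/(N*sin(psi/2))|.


psi = 2*pi*0.70200*sin(69.510 deg) = 4.131740 rad
AF = |sin(15*4.131740/2) / (15*sin(4.131740/2))| = 0.03144

0.03144


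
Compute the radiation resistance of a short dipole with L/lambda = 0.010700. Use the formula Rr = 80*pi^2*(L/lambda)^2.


Rr = 80 * pi^2 * (0.010700)^2 = 80 * 9.869604 * 1.144900e-04 = 0.09040 ohm

0.09040 ohm


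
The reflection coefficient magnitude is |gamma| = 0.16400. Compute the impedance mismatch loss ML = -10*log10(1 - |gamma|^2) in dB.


ML = -10 * log10(1 - 0.16400^2) = -10 * log10(0.973104) = 0.1184 dB

0.1184 dB


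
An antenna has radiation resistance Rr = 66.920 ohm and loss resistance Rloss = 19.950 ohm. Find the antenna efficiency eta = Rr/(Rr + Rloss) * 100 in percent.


eta = 66.920 / (66.920 + 19.950) * 100 = 77.03%

77.03%


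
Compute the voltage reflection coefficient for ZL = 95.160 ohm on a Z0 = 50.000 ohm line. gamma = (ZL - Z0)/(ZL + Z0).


gamma = (95.160 - 50.000) / (95.160 + 50.000) = 0.3111

0.3111


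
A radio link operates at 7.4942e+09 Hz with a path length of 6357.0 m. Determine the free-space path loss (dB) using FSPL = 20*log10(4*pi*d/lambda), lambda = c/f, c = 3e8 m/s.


lambda = c / f = 3.0000e+08 / 7.4942e+09 = 0.04003096 m
FSPL = 20 * log10(4*pi*6357.0/0.04003096) = 126.0 dB

126.0 dB


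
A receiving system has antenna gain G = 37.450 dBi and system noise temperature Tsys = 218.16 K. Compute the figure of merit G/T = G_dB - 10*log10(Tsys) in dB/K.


G/T = 37.450 - 10*log10(218.16) = 37.450 - 23.38775 = 14.06 dB/K

14.06 dB/K


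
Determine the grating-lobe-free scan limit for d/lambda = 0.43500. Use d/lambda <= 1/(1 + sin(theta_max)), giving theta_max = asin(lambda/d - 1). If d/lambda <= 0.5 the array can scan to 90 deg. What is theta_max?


lambda/d - 1 = 1/0.43500 - 1 = 1.298851 >= 1
d/lambda <= 0.5, so the array can scan to endfire without grating lobes: theta_max = 90 deg

90 deg


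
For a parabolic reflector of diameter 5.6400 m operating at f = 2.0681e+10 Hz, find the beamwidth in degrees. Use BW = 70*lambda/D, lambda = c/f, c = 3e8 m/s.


lambda = c / f = 3.0000e+08 / 2.0681e+10 = 0.01450607 m
BW = 70 * 0.01450607 / 5.6400 = 0.1800 deg

0.1800 deg


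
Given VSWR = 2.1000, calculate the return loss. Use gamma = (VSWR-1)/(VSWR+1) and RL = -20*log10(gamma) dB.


gamma = (2.1000 - 1) / (2.1000 + 1) = 0.3548387
RL = -20 * log10(0.3548387) = 8.999 dB

8.999 dB


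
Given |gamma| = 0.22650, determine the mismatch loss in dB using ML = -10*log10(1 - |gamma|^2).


ML = -10 * log10(1 - 0.22650^2) = -10 * log10(0.94869775) = 0.2287 dB

0.2287 dB


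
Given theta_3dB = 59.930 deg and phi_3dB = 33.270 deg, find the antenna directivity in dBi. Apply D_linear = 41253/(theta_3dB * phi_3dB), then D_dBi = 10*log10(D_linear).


D_linear = 41253 / (59.930 * 33.270) = 20.68990
D_dBi = 10 * log10(20.68990) = 13.16 dBi

13.16 dBi


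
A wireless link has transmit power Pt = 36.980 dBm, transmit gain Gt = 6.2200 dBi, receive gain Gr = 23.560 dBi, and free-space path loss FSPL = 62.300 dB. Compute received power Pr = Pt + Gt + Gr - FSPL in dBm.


Pr = 36.980 + 6.2200 + 23.560 - 62.300 = 4.46 dBm

4.46 dBm


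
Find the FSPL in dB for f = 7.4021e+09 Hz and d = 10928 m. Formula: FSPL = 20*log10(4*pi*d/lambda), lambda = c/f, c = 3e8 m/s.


lambda = c / f = 3.0000e+08 / 7.4021e+09 = 0.04052904 m
FSPL = 20 * log10(4*pi*10928/0.04052904) = 130.6 dB

130.6 dB


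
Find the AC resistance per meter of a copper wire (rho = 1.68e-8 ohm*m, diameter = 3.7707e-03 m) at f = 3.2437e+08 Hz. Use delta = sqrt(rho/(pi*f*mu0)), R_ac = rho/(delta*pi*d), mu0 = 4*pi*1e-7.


delta = sqrt(1.68e-8 / (pi * 3.2437e+08 * 4*pi*1e-7)) = 3.622050e-06 m
R_ac = 1.68e-8 / (3.622050e-06 * pi * 3.7707e-03) = 0.3915 ohm/m

0.3915 ohm/m


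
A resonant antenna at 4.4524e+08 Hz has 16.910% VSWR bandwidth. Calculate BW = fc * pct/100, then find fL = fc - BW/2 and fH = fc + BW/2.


BW = 4.4524e+08 * 16.910/100 = 7.529008e+07 Hz
fL = 4.4524e+08 - 7.529008e+07/2 = 4.076e+08 Hz
fH = 4.4524e+08 + 7.529008e+07/2 = 4.829e+08 Hz

BW=7.529e+07 Hz, fL=4.076e+08 Hz, fH=4.829e+08 Hz


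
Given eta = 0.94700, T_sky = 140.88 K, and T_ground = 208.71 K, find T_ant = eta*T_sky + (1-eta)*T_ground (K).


T_ant = 0.94700 * 140.88 + (1 - 0.94700) * 208.71 = 144.5 K

144.5 K


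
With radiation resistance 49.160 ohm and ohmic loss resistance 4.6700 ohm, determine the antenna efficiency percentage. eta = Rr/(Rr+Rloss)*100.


eta = 49.160 / (49.160 + 4.6700) * 100 = 91.32%

91.32%


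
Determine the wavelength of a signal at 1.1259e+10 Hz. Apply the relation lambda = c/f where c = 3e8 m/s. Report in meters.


lambda = c / f = 3.0000e+08 / 1.1259e+10 = 0.02665 m

0.02665 m


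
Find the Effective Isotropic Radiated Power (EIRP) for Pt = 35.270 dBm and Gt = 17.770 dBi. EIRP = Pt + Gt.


EIRP = Pt + Gt = 35.270 + 17.770 = 53.04 dBm

53.04 dBm


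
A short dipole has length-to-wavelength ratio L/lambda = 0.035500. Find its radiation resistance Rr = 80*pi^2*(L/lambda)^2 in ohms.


Rr = 80 * pi^2 * (0.035500)^2 = 80 * 9.869604 * 1.260250e-03 = 0.9951 ohm

0.9951 ohm


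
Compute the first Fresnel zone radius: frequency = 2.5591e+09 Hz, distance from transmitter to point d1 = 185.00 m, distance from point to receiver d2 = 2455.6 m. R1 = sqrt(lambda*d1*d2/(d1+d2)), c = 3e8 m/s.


lambda = c / f = 3.0000e+08 / 2.5591e+09 = 0.1172287 m
R1 = sqrt(0.1172287 * 185.00 * 2455.6 / (185.00 + 2455.6)) = 4.491 m

4.491 m


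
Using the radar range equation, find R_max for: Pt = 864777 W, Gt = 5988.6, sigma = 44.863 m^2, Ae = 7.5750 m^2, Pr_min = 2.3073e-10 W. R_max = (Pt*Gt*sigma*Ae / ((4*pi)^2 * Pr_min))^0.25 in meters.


R^4 = 864777*5988.6*44.863*7.5750 / ((4*pi)^2 * 2.3073e-10) = 4.830328e+19
R_max = 4.830328e+19^0.25 = 83367 m

83367 m


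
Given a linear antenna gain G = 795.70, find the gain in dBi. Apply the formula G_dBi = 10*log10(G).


G_dBi = 10 * log10(795.70) = 29.01 dBi

29.01 dBi


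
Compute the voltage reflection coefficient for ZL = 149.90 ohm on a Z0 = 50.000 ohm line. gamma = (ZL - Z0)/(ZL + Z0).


gamma = (149.90 - 50.000) / (149.90 + 50.000) = 0.4997

0.4997


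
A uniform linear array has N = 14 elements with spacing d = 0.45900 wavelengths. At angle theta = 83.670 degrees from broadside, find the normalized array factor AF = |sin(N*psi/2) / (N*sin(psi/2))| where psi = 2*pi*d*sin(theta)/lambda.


psi = 2*pi*0.45900*sin(83.670 deg) = 2.866399 rad
AF = |sin(14*2.866399/2) / (14*sin(2.866399/2))| = 0.06760

0.06760


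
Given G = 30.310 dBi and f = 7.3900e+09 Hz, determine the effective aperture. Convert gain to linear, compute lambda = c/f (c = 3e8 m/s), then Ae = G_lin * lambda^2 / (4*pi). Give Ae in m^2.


lambda = c / f = 3.0000e+08 / 7.3900e+09 = 0.04059540 m
G_linear = 10^(30.310/10) = 1073.989
Ae = G_linear * lambda^2 / (4*pi) = 1073.989 * 0.04059540^2 / (4*pi) = 0.1408 m^2

0.1408 m^2


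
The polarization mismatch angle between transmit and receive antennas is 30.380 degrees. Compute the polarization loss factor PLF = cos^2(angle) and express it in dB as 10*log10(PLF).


PLF_linear = cos^2(30.380 deg) = 0.7442345
PLF_dB = 10 * log10(0.7442345) = -1.283 dB

-1.283 dB


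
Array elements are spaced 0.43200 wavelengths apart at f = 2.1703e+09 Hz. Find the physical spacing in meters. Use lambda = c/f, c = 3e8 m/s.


lambda = c / f = 3.0000e+08 / 2.1703e+09 = 0.1382297 m
d = 0.43200 * 0.1382297 = 0.05972 m

0.05972 m


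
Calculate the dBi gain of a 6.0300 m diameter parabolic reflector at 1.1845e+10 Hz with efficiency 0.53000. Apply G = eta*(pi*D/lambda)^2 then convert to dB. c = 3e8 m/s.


lambda = c / f = 3.0000e+08 / 1.1845e+10 = 0.02532714 m
G_linear = 0.53000 * (pi * 6.0300 / 0.02532714)^2 = 296509.0
G_dBi = 10 * log10(296509.0) = 54.72 dBi

54.72 dBi


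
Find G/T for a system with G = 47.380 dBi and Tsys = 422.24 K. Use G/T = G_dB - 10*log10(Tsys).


G/T = 47.380 - 10*log10(422.24) = 47.380 - 26.25559 = 21.12 dB/K

21.12 dB/K


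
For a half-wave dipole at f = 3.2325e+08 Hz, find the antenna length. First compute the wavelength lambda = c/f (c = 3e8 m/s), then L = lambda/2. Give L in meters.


lambda = c / f = 3.0000e+08 / 3.2325e+08 = 0.9280742 m
L = lambda / 2 = 0.9280742 / 2 = 0.4640 m

0.4640 m


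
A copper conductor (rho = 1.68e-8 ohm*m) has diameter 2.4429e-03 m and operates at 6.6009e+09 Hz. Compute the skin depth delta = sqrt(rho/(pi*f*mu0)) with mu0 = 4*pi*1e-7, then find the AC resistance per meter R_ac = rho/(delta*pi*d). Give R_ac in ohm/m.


delta = sqrt(1.68e-8 / (pi * 6.6009e+09 * 4*pi*1e-7)) = 8.029217e-07 m
R_ac = 1.68e-8 / (8.029217e-07 * pi * 2.4429e-03) = 2.726 ohm/m

2.726 ohm/m


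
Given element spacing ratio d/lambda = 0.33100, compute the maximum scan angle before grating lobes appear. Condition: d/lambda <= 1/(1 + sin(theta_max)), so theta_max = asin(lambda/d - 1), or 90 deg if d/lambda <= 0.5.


lambda/d - 1 = 1/0.33100 - 1 = 2.021148 >= 1
d/lambda <= 0.5, so the array can scan to endfire without grating lobes: theta_max = 90 deg

90 deg


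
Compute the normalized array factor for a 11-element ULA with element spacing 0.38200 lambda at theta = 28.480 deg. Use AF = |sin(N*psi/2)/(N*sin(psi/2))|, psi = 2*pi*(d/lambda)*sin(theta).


psi = 2*pi*0.38200*sin(28.480 deg) = 1.144529 rad
AF = |sin(11*1.144529/2) / (11*sin(1.144529/2))| = 1.968e-03

1.968e-03


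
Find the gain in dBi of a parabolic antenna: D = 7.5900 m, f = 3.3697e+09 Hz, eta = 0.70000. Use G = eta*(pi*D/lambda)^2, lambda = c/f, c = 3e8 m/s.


lambda = c / f = 3.0000e+08 / 3.3697e+09 = 0.08902870 m
G_linear = 0.70000 * (pi * 7.5900 / 0.08902870)^2 = 50213.59
G_dBi = 10 * log10(50213.59) = 47.01 dBi

47.01 dBi


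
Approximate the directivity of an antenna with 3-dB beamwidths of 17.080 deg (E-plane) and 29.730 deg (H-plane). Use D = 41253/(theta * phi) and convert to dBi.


D_linear = 41253 / (17.080 * 29.730) = 81.24053
D_dBi = 10 * log10(81.24053) = 19.10 dBi

19.10 dBi


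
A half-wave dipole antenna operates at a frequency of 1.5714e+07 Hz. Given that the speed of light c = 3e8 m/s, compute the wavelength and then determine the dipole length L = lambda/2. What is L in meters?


lambda = c / f = 3.0000e+08 / 1.5714e+07 = 19.09126 m
L = lambda / 2 = 19.09126 / 2 = 9.546 m

9.546 m


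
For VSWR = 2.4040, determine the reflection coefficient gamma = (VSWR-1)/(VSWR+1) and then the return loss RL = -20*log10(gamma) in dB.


gamma = (2.4040 - 1) / (2.4040 + 1) = 0.4124559
RL = -20 * log10(0.4124559) = 7.692 dB

7.692 dB


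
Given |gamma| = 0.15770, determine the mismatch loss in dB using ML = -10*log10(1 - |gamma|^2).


ML = -10 * log10(1 - 0.15770^2) = -10 * log10(0.97513071) = 0.1094 dB

0.1094 dB


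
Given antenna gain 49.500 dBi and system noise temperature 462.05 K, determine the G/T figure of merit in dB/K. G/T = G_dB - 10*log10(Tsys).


G/T = 49.500 - 10*log10(462.05) = 49.500 - 26.64689 = 22.85 dB/K

22.85 dB/K


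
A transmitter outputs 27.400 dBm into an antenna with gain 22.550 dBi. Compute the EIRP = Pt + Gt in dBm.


EIRP = Pt + Gt = 27.400 + 22.550 = 49.95 dBm

49.95 dBm


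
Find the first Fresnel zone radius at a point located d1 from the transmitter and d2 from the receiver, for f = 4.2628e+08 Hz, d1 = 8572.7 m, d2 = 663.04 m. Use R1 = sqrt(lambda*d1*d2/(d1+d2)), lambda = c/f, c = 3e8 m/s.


lambda = c / f = 3.0000e+08 / 4.2628e+08 = 0.7037628 m
R1 = sqrt(0.7037628 * 8572.7 * 663.04 / (8572.7 + 663.04)) = 20.81 m

20.81 m


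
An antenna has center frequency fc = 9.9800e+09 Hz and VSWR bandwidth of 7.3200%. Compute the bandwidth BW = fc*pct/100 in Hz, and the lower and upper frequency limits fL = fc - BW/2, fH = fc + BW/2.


BW = 9.9800e+09 * 7.3200/100 = 7.305360e+08 Hz
fL = 9.9800e+09 - 7.305360e+08/2 = 9.615e+09 Hz
fH = 9.9800e+09 + 7.305360e+08/2 = 1.035e+10 Hz

BW=7.305e+08 Hz, fL=9.615e+09 Hz, fH=1.035e+10 Hz


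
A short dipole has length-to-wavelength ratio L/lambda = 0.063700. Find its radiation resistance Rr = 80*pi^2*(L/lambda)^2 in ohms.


Rr = 80 * pi^2 * (0.063700)^2 = 80 * 9.869604 * 4.057690e-03 = 3.204 ohm

3.204 ohm


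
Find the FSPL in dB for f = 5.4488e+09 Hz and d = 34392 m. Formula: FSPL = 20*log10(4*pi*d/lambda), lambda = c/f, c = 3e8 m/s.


lambda = c / f = 3.0000e+08 / 5.4488e+09 = 0.05505799 m
FSPL = 20 * log10(4*pi*34392/0.05505799) = 137.9 dB

137.9 dB


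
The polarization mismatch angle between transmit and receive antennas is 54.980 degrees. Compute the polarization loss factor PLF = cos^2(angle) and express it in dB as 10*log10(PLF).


PLF_linear = cos^2(54.980 deg) = 0.3293180
PLF_dB = 10 * log10(0.3293180) = -4.824 dB

-4.824 dB


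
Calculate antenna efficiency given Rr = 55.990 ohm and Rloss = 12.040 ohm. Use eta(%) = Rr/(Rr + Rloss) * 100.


eta = 55.990 / (55.990 + 12.040) * 100 = 82.30%

82.30%


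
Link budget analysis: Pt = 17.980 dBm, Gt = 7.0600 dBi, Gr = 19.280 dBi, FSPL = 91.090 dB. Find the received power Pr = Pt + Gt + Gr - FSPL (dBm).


Pr = 17.980 + 7.0600 + 19.280 - 91.090 = -46.77 dBm

-46.77 dBm
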